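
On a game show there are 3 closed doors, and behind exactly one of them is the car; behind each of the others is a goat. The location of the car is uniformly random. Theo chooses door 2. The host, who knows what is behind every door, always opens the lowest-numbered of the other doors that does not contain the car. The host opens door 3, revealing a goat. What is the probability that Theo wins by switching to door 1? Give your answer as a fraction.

Apply Bayes' rule, conditioning on where the car actually is.
If it is behind door 1 (prior 1/3): door 3 is the lowest-numbered option available, probability 1; weight (1/3)·1 = 1/3.
If it is behind door 2 (prior 1/3): the host would have opened door 1 instead, probability 0; weight (1/3)·0 = 0.
If it is behind door 3 (prior 1/3): the host opened door 3, so this case is ruled out; weight (1/3)·0 = 0.
The weights sum to 1/3.
So P(the car behind door 1 | the host opened door 3) = (1/3) / (1/3) = 1.

1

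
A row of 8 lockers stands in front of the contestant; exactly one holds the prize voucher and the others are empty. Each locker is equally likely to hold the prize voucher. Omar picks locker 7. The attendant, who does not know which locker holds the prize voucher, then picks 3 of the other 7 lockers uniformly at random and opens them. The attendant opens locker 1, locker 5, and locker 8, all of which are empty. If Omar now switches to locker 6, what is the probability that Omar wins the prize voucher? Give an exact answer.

1/5

Apply Bayes' rule, conditioning on where the prize voucher actually is.
If it is in any of lockers 1, 5, and 8 (prior 1/8 each): that locker was opened and seen not to hold the prize — ruled out; weight (1/8)·0 = 0 each.
If it is in any of lockers 2, 3, 4, 6, and 7 (prior 1/8 each): the attendant picks exactly this set with probability 1/35 regardless, and none is the prize; weight (1/8)·(1/35) = 1/280 each.
The weights sum to 1/56.
So P(the prize voucher in locker 6 | the attendant opened locker 1, locker 5, and locker 8) = (1/280) / (1/56) = 1/5.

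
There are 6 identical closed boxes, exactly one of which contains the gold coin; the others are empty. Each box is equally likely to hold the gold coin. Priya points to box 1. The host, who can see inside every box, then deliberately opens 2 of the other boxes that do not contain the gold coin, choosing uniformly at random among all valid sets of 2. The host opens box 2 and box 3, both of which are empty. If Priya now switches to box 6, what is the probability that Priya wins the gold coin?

Condition on the true location of the gold coin.
If it is in box 1 (prior 1/6): the host has 10 equally likely choices, so probability 1/10; weight (1/6)·(1/10) = 1/60.
If it is in either of boxes 2 and 3 (prior 1/6 each): that box was opened and seen not to hold the prize — ruled out; weight (1/6)·0 = 0 each.
If it is in any of boxes 4, 5, and 6 (prior 1/6 each): the host has 6 equally likely choices, so probability 1/6; weight (1/6)·(1/6) = 1/36 each.
The weights sum to 1/10.
So P(the gold coin in box 6 | the host opened box 2 and box 3) = (1/36) / (1/10) = 5/18.

5/18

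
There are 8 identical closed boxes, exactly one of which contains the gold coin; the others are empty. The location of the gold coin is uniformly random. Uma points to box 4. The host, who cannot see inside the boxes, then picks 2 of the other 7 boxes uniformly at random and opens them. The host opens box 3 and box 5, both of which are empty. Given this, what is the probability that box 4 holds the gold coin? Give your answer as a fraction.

1/6

Because the host chose which boxes to open without knowing where the gold coin is, the choice is independent of the prize location. Learning that none of the 2 opened boxes holds the gold coin simply rules out those 2 locations and leaves the remaining 6 boxes still equally likely by symmetry.
So P(the gold coin in box 4) = 1/6.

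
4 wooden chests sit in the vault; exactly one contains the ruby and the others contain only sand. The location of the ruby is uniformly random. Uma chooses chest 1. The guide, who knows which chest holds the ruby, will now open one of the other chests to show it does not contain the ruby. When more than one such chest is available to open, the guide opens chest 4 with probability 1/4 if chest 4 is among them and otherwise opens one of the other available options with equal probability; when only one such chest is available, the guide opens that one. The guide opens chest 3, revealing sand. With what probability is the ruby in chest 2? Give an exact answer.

6/13

Apply Bayes' rule, conditioning on where the ruby actually is.
If it is in chest 1 (prior 1/4): chest 4 is available but not opened; chest 3 gets probability (1 − 1/4)/2 = 3/8; weight (1/4)·(3/8) = 3/32.
If it is in chest 2 (prior 1/4): chest 4 is available but not opened, probability 3/4; weight (1/4)·(3/4) = 3/16.
If it is in chest 3 (prior 1/4): the guide opened chest 3, so this case is ruled out; weight (1/4)·0 = 0.
If it is in chest 4 (prior 1/4): chest 4 holds the prize so is unavailable; the guide chooses uniformly among the 2 others, probability 1/2; weight (1/4)·(1/2) = 1/8.
The weights sum to 13/32.
So P(the ruby in chest 2 | the guide opened chest 3) = (3/16) / (13/32) = 6/13.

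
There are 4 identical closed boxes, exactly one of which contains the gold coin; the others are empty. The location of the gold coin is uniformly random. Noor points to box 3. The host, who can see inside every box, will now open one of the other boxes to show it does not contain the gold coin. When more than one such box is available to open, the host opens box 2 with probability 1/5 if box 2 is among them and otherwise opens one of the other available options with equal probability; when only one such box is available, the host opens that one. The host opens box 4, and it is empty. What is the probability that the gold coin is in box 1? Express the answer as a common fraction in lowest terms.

8/17

Apply Bayes' rule, conditioning on where the gold coin actually is.
If it is in box 1 (prior 1/4): box 2 is available but not opened, probability 4/5; weight (1/4)·(4/5) = 1/5.
If it is in box 2 (prior 1/4): box 2 holds the prize so is unavailable; the host chooses uniformly among the 2 others, probability 1/2; weight (1/4)·(1/2) = 1/8.
If it is in box 3 (prior 1/4): box 2 is available but not opened; box 4 gets probability (1 − 1/5)/2 = 2/5; weight (1/4)·(2/5) = 1/10.
If it is in box 4 (prior 1/4): the host opened box 4, so this case is ruled out; weight (1/4)·0 = 0.
The weights sum to 17/40.
So P(the gold coin in box 1 | the host opened box 4) = (1/5) / (17/40) = 8/17.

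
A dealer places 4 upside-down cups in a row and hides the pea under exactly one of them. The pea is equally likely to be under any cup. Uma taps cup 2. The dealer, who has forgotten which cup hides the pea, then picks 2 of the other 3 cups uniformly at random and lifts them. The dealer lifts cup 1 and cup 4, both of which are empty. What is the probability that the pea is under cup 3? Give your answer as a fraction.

1/2

Apply Bayes' rule, conditioning on where the pea actually is.
If it is under either of cups 1 and 4 (prior 1/4 each): that cup was opened and seen not to hold the prize — ruled out; weight (1/4)·0 = 0 each.
If it is under either of cups 2 and 3 (prior 1/4 each): the dealer picks exactly this set with probability 1/3 regardless, and none is the prize; weight (1/4)·(1/3) = 1/12 each.
The weights sum to 1/6.
So P(the pea under cup 3 | the dealer opened cup 1 and cup 4) = (1/12) / (1/6) = 1/2.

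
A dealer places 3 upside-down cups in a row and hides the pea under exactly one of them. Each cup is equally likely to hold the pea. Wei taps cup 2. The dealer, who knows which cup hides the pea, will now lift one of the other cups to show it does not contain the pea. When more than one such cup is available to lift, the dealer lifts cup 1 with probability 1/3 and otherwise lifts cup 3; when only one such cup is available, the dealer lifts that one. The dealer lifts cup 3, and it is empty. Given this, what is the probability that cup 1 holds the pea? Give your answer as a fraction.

3/5

Apply Bayes' rule, conditioning on where the pea actually is.
If it is under cup 1 (prior 1/3): only cup 3 is available, probability 1; weight (1/3)·1 = 1/3.
If it is under cup 2 (prior 1/3): cup 1 is available but not opened, probability 2/3; weight (1/3)·(2/3) = 2/9.
If it is under cup 3 (prior 1/3): the dealer opened cup 3, so this case is ruled out; weight (1/3)·0 = 0.
The weights sum to 5/9.
So P(the pea under cup 1 | the dealer opened cup 3) = (1/3) / (5/9) = 3/5.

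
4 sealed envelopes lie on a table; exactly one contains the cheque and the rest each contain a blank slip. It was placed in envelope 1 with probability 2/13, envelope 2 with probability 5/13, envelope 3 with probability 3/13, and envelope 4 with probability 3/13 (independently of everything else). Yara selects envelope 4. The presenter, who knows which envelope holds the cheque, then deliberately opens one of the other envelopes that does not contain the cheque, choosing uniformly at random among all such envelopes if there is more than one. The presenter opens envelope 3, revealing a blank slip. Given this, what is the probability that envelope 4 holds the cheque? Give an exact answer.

2/9

Condition on the true location of the cheque.
If it is in envelope 1 (prior 2/13): the presenter has 2 equally likely choices, so probability 1/2; weight (2/13)·(1/2) = 1/13.
If it is in envelope 2 (prior 5/13): the presenter has 2 equally likely choices, so probability 1/2; weight (5/13)·(1/2) = 5/26.
If it is in envelope 3 (prior 3/13): the presenter opened envelope 3, so this case is ruled out; weight (3/13)·0 = 0.
If it is in envelope 4 (prior 3/13): the presenter has 3 equally likely choices, so probability 1/3; weight (3/13)·(1/3) = 1/13.
The weights sum to 9/26.
So P(the cheque in envelope 4 | the presenter opened envelope 3) = (1/13) / (9/26) = 2/9.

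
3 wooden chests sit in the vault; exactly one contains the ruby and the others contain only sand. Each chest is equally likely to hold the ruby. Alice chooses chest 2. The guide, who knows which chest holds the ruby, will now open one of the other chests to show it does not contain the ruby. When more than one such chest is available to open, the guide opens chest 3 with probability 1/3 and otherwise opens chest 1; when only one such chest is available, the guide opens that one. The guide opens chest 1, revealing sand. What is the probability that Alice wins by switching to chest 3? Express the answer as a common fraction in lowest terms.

3/5

Condition on the true location of the ruby.
If it is in chest 1 (prior 1/3): the guide opened chest 1, so this case is ruled out; weight (1/3)·0 = 0.
If it is in chest 2 (prior 1/3): chest 3 is available but not opened, probability 2/3; weight (1/3)·(2/3) = 2/9.
If it is in chest 3 (prior 1/3): only chest 1 is available, probability 1; weight (1/3)·1 = 1/3.
The weights sum to 5/9.
So P(the ruby in chest 3 | the guide opened chest 1) = (1/3) / (5/9) = 3/5.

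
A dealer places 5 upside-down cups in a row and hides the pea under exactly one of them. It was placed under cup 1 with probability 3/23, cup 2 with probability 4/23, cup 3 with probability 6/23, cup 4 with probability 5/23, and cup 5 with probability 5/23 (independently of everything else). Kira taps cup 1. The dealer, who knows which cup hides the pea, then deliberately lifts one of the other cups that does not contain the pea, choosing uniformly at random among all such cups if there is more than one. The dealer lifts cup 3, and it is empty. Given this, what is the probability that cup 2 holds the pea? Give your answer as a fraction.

Condition on the true location of the pea.
If it is under cup 1 (prior 3/23): the dealer has 4 equally likely choices, so probability 1/4; weight (3/23)·(1/4) = 3/92.
If it is under cup 2 (prior 4/23): the dealer has 3 equally likely choices, so probability 1/3; weight (4/23)·(1/3) = 4/69.
If it is under cup 3 (prior 6/23): the dealer opened cup 3, so this case is ruled out; weight (6/23)·0 = 0.
If it is under either of cups 4 and 5 (prior 5/23 each): the dealer has 3 equally likely choices, so probability 1/3; weight (5/23)·(1/3) = 5/69 each.
The weights sum to 65/276.
So P(the pea under cup 2 | the dealer opened cup 3) = (4/69) / (65/276) = 16/65.

16/65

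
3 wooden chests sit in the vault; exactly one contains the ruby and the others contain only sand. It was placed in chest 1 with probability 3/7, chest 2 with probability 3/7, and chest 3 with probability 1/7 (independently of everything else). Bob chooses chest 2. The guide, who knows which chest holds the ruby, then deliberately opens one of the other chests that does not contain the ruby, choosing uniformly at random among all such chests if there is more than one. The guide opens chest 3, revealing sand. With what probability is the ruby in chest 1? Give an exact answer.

Apply Bayes' rule, conditioning on where the ruby actually is.
If it is in chest 1 (prior 3/7): the guide has no choice, probability 1; weight (3/7)·1 = 3/7.
If it is in chest 2 (prior 3/7): the guide has 2 equally likely choices, so probability 1/2; weight (3/7)·(1/2) = 3/14.
If it is in chest 3 (prior 1/7): the guide opened chest 3, so this case is ruled out; weight (1/7)·0 = 0.
The weights sum to 9/14.
So P(the ruby in chest 1 | the guide opened chest 3) = (3/7) / (9/14) = 2/3.

2/3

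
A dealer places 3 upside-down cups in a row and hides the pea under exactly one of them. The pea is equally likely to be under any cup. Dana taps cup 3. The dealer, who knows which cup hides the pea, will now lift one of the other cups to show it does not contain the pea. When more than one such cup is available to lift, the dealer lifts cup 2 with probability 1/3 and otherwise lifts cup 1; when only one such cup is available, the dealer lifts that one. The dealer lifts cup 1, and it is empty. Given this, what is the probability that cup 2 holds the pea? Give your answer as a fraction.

3/5

Apply Bayes' rule, conditioning on where the pea actually is.
If it is under cup 1 (prior 1/3): the dealer opened cup 1, so this case is ruled out; weight (1/3)·0 = 0.
If it is under cup 2 (prior 1/3): only cup 1 is available, probability 1; weight (1/3)·1 = 1/3.
If it is under cup 3 (prior 1/3): cup 2 is available but not opened, probability 2/3; weight (1/3)·(2/3) = 2/9.
The weights sum to 5/9.
So P(the pea under cup 2 | the dealer opened cup 1) = (1/3) / (5/9) = 3/5.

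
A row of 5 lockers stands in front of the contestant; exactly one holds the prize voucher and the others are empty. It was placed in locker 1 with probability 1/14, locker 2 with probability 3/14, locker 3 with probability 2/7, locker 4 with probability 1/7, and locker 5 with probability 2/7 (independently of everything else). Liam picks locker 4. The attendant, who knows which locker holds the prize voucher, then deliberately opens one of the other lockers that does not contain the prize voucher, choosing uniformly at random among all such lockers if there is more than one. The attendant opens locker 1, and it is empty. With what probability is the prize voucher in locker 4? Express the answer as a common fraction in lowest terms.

Apply Bayes' rule, conditioning on where the prize voucher actually is.
If it is in locker 1 (prior 1/14): the attendant opened locker 1, so this case is ruled out; weight (1/14)·0 = 0.
If it is in locker 2 (prior 3/14): the attendant has 3 equally likely choices, so probability 1/3; weight (3/14)·(1/3) = 1/14.
If it is in either of lockers 3 and 5 (prior 2/7 each): the attendant has 3 equally likely choices, so probability 1/3; weight (2/7)·(1/3) = 2/21 each.
If it is in locker 4 (prior 1/7): the attendant has 4 equally likely choices, so probability 1/4; weight (1/7)·(1/4) = 1/28.
The weights sum to 25/84.
So P(the prize voucher in locker 4 | the attendant opened locker 1) = (1/28) / (25/84) = 3/25.

3/25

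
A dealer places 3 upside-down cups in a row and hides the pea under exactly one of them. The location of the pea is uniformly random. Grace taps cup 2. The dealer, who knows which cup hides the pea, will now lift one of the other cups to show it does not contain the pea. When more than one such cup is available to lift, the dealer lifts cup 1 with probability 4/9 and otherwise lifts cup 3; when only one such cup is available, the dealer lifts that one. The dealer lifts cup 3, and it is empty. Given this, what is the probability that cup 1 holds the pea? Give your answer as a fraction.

Apply Bayes' rule, conditioning on where the pea actually is.
If it is under cup 1 (prior 1/3): only cup 3 is available, probability 1; weight (1/3)·1 = 1/3.
If it is under cup 2 (prior 1/3): cup 1 is available but not opened, probability 5/9; weight (1/3)·(5/9) = 5/27.
If it is under cup 3 (prior 1/3): the dealer opened cup 3, so this case is ruled out; weight (1/3)·0 = 0.
The weights sum to 14/27.
So P(the pea under cup 1 | the dealer opened cup 3) = (1/3) / (14/27) = 9/14.

9/14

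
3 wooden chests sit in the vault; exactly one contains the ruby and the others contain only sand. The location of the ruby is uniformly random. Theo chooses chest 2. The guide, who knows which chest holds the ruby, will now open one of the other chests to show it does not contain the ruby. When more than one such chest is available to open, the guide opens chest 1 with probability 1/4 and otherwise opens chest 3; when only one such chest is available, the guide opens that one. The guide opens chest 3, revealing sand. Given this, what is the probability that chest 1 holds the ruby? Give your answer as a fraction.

Apply Bayes' rule, conditioning on where the ruby actually is.
If it is in chest 1 (prior 1/3): only chest 3 is available, probability 1; weight (1/3)·1 = 1/3.
If it is in chest 2 (prior 1/3): chest 1 is available but not opened, probability 3/4; weight (1/3)·(3/4) = 1/4.
If it is in chest 3 (prior 1/3): the guide opened chest 3, so this case is ruled out; weight (1/3)·0 = 0.
The weights sum to 7/12.
So P(the ruby in chest 1 | the guide opened chest 3) = (1/3) / (7/12) = 4/7.

4/7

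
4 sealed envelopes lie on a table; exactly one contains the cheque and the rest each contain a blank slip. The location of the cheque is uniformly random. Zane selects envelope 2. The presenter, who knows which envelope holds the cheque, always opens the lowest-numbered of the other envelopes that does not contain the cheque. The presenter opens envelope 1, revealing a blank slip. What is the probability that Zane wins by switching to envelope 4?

1/3

Consider each possible location of the cheque in turn.
If it is in envelope 1 (prior 1/4): the presenter opened envelope 1, so this case is ruled out; weight (1/4)·0 = 0.
If it is in any of envelopes 2, 3, and 4 (prior 1/4 each): envelope 1 is the lowest-numbered option available, probability 1; weight (1/4)·1 = 1/4 each.
The weights sum to 3/4.
So P(the cheque in envelope 4 | the presenter opened envelope 1) = (1/4) / (3/4) = 1/3.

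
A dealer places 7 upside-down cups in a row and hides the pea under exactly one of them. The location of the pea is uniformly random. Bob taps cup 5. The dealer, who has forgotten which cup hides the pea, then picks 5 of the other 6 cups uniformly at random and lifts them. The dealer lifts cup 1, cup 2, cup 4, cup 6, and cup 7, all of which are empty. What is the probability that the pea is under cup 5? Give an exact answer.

Because the dealer chose which cups to lift without knowing where the pea is, the choice is independent of the prize location. Learning that none of the 5 opened cups holds the pea simply rules out those 5 locations and leaves the remaining 2 cups still equally likely by symmetry.
So P(the pea under cup 5) = 1/2.

1/2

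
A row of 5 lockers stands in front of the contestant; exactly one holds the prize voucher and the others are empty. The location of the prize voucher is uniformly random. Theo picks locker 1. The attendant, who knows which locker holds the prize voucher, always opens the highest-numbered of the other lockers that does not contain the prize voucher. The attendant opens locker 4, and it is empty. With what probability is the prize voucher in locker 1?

0

Condition on the true location of the prize voucher.
If it is in any of lockers 1, 2, and 3 (prior 1/5 each): the attendant would have opened locker 5 instead, probability 0; weight (1/5)·0 = 0 each.
If it is in locker 4 (prior 1/5): the attendant opened locker 4, so this case is ruled out; weight (1/5)·0 = 0.
If it is in locker 5 (prior 1/5): locker 4 is the highest-numbered option available, probability 1; weight (1/5)·1 = 1/5.
The weights sum to 1/5.
So P(the prize voucher in locker 1 | the attendant opened locker 4) = 0 / (1/5) = 0.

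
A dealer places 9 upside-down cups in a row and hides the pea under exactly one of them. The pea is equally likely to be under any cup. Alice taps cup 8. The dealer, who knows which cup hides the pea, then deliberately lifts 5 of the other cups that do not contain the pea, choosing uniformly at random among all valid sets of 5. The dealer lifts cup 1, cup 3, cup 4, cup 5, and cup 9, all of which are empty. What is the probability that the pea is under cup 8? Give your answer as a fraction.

1/9

Condition on the true location of the pea.
If it is under any of cups 1, 3, 4, 5, and 9 (prior 1/9 each): that cup was opened and seen not to hold the prize — ruled out; weight (1/9)·0 = 0 each.
If it is under any of cups 2, 6, and 7 (prior 1/9 each): the dealer has 21 equally likely choices, so probability 1/21; weight (1/9)·(1/21) = 1/189 each.
If it is under cup 8 (prior 1/9): the dealer has 56 equally likely choices, so probability 1/56; weight (1/9)·(1/56) = 1/504.
The weights sum to 1/56.
So P(the pea under cup 8 | the dealer opened cup 1, cup 3, cup 4, cup 5, and cup 9) = (1/504) / (1/56) = 1/9.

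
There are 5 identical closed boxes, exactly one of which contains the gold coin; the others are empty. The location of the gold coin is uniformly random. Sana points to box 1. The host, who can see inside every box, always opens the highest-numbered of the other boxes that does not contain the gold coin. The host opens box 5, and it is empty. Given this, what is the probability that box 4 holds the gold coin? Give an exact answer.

1/4

Consider each possible location of the gold coin in turn.
If it is in any of boxes 1, 2, 3, and 4 (prior 1/5 each): box 5 is the highest-numbered option available, probability 1; weight (1/5)·1 = 1/5 each.
If it is in box 5 (prior 1/5): the host opened box 5, so this case is ruled out; weight (1/5)·0 = 0.
The weights sum to 4/5.
So P(the gold coin in box 4 | the host opened box 5) = (1/5) / (4/5) = 1/4.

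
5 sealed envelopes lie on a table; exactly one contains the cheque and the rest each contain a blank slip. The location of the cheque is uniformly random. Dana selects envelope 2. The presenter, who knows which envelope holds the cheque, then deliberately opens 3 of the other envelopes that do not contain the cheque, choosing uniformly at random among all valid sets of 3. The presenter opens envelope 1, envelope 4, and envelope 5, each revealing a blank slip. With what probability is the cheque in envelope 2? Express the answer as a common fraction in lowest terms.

1/5

Apply Bayes' rule, conditioning on where the cheque actually is.
If it is in any of envelopes 1, 4, and 5 (prior 1/5 each): that envelope was opened and seen not to hold the prize — ruled out; weight (1/5)·0 = 0 each.
If it is in envelope 2 (prior 1/5): the presenter has 4 equally likely choices, so probability 1/4; weight (1/5)·(1/4) = 1/20.
If it is in envelope 3 (prior 1/5): the presenter has no choice, probability 1; weight (1/5)·1 = 1/5.
The weights sum to 1/4.
So P(the cheque in envelope 2 | the presenter opened envelope 1, envelope 4, and envelope 5) = (1/20) / (1/4) = 1/5.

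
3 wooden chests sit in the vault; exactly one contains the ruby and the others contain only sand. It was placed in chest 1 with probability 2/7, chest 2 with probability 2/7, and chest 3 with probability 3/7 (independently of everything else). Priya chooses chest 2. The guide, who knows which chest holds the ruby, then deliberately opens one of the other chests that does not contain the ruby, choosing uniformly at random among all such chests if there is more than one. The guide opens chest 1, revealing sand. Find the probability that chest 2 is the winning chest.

Consider each possible location of the ruby in turn.
If it is in chest 1 (prior 2/7): the guide opened chest 1, so this case is ruled out; weight (2/7)·0 = 0.
If it is in chest 2 (prior 2/7): the guide has 2 equally likely choices, so probability 1/2; weight (2/7)·(1/2) = 1/7.
If it is in chest 3 (prior 3/7): the guide has no choice, probability 1; weight (3/7)·1 = 3/7.
The weights sum to 4/7.
So P(the ruby in chest 2 | the guide opened chest 1) = (1/7) / (4/7) = 1/4.

1/4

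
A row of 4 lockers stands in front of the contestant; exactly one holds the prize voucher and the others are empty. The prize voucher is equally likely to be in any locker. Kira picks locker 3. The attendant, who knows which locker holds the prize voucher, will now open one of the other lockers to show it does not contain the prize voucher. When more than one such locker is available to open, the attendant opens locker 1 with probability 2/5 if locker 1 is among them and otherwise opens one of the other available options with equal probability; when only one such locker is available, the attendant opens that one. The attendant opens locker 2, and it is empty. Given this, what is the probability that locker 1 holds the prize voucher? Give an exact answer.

5/14

Condition on the true location of the prize voucher.
If it is in locker 1 (prior 1/4): locker 1 holds the prize so is unavailable; the attendant chooses uniformly among the 2 others, probability 1/2; weight (1/4)·(1/2) = 1/8.
If it is in locker 2 (prior 1/4): the attendant opened locker 2, so this case is ruled out; weight (1/4)·0 = 0.
If it is in locker 3 (prior 1/4): locker 1 is available but not opened; locker 2 gets probability (1 − 2/5)/2 = 3/10; weight (1/4)·(3/10) = 3/40.
If it is in locker 4 (prior 1/4): locker 1 is available but not opened, probability 3/5; weight (1/4)·(3/5) = 3/20.
The weights sum to 7/20.
So P(the prize voucher in locker 1 | the attendant opened locker 2) = (1/8) / (7/20) = 5/14.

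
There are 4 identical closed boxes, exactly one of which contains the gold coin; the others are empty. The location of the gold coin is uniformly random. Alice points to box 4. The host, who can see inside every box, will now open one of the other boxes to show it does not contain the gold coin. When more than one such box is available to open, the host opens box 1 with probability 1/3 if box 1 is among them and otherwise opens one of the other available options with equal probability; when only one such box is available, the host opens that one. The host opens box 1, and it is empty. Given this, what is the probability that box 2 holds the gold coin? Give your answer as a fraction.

1/3

Apply Bayes' rule, conditioning on where the gold coin actually is.
If it is in box 1 (prior 1/4): the host opened box 1, so this case is ruled out; weight (1/4)·0 = 0.
If it is in any of boxes 2, 3, and 4 (prior 1/4 each): box 1 is available, opened with probability 1/3; weight (1/4)·(1/3) = 1/12 each.
The weights sum to 1/4.
So P(the gold coin in box 2 | the host opened box 1) = (1/12) / (1/4) = 1/3.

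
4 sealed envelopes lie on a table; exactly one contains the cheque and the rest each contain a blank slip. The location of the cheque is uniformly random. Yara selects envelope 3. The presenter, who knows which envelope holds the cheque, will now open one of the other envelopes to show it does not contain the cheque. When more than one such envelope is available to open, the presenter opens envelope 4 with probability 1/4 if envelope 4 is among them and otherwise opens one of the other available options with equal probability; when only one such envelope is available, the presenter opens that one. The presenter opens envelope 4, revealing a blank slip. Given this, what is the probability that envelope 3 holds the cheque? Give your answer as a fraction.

Consider each possible location of the cheque in turn.
If it is in any of envelopes 1, 2, and 3 (prior 1/4 each): envelope 4 is available, opened with probability 1/4; weight (1/4)·(1/4) = 1/16 each.
If it is in envelope 4 (prior 1/4): the presenter opened envelope 4, so this case is ruled out; weight (1/4)·0 = 0.
The weights sum to 3/16.
So P(the cheque in envelope 3 | the presenter opened envelope 4) = (1/16) / (3/16) = 1/3.

1/3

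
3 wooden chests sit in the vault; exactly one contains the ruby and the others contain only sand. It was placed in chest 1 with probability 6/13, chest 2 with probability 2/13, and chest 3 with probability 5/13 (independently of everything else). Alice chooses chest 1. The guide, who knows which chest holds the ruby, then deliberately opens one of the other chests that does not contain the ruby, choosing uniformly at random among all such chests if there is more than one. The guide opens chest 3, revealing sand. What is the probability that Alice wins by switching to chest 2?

Apply Bayes' rule, conditioning on where the ruby actually is.
If it is in chest 1 (prior 6/13): the guide has 2 equally likely choices, so probability 1/2; weight (6/13)·(1/2) = 3/13.
If it is in chest 2 (prior 2/13): the guide has no choice, probability 1; weight (2/13)·1 = 2/13.
If it is in chest 3 (prior 5/13): the guide opened chest 3, so this case is ruled out; weight (5/13)·0 = 0.
The weights sum to 5/13.
So P(the ruby in chest 2 | the guide opened chest 3) = (2/13) / (5/13) = 2/5.

2/5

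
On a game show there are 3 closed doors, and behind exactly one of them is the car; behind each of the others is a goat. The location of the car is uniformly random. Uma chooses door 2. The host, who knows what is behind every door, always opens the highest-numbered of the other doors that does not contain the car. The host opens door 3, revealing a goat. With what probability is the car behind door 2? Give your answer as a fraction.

Apply Bayes' rule, conditioning on where the car actually is.
If it is behind either of doors 1 and 2 (prior 1/3 each): door 3 is the highest-numbered option available, probability 1; weight (1/3)·1 = 1/3 each.
If it is behind door 3 (prior 1/3): the host opened door 3, so this case is ruled out; weight (1/3)·0 = 0.
The weights sum to 2/3.
So P(the car behind door 2 | the host opened door 3) = (1/3) / (2/3) = 1/2.

1/2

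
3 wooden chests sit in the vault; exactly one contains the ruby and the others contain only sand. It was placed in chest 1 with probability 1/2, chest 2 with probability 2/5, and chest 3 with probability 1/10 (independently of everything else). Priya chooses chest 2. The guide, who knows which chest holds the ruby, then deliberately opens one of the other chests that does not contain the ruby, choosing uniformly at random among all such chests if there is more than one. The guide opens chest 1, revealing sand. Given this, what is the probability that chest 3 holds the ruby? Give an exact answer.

1/3

Apply Bayes' rule, conditioning on where the ruby actually is.
If it is in chest 1 (prior 1/2): the guide opened chest 1, so this case is ruled out; weight (1/2)·0 = 0.
If it is in chest 2 (prior 2/5): the guide has 2 equally likely choices, so probability 1/2; weight (2/5)·(1/2) = 1/5.
If it is in chest 3 (prior 1/10): the guide has no choice, probability 1; weight (1/10)·1 = 1/10.
The weights sum to 3/10.
So P(the ruby in chest 3 | the guide opened chest 1) = (1/10) / (3/10) = 1/3.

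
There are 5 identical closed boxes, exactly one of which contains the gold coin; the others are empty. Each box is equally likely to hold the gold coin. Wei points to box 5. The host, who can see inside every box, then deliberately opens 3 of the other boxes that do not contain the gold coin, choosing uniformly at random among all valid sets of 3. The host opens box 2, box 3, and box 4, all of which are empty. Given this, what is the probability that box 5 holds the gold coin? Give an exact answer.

Consider each possible location of the gold coin in turn.
If it is in box 1 (prior 1/5): the host has no choice, probability 1; weight (1/5)·1 = 1/5.
If it is in any of boxes 2, 3, and 4 (prior 1/5 each): that box was opened and seen not to hold the prize — ruled out; weight (1/5)·0 = 0 each.
If it is in box 5 (prior 1/5): the host has 4 equally likely choices, so probability 1/4; weight (1/5)·(1/4) = 1/20.
The weights sum to 1/4.
So P(the gold coin in box 5 | the host opened box 2, box 3, and box 4) = (1/20) / (1/4) = 1/5.

1/5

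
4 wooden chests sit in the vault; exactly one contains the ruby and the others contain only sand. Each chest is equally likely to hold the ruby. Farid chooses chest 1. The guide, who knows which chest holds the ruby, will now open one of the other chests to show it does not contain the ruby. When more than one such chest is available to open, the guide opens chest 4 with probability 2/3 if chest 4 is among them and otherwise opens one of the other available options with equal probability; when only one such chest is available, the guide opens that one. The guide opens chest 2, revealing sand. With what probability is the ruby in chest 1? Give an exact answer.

1/6

Condition on the true location of the ruby.
If it is in chest 1 (prior 1/4): chest 4 is available but not opened; chest 2 gets probability (1 − 2/3)/2 = 1/6; weight (1/4)·(1/6) = 1/24.
If it is in chest 2 (prior 1/4): the guide opened chest 2, so this case is ruled out; weight (1/4)·0 = 0.
If it is in chest 3 (prior 1/4): chest 4 is available but not opened, probability 1/3; weight (1/4)·(1/3) = 1/12.
If it is in chest 4 (prior 1/4): chest 4 holds the prize so is unavailable; the guide chooses uniformly among the 2 others, probability 1/2; weight (1/4)·(1/2) = 1/8.
The weights sum to 1/4.
So P(the ruby in chest 1 | the guide opened chest 2) = (1/24) / (1/4) = 1/6.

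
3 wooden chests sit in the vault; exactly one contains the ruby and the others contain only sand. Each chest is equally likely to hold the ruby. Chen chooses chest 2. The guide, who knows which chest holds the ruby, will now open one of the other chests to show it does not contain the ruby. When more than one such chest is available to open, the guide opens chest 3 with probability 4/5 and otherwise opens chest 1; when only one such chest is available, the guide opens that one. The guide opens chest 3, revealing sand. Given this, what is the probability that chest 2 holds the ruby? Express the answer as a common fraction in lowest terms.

Condition on the true location of the ruby.
If it is in chest 1 (prior 1/3): only chest 3 is available, probability 1; weight (1/3)·1 = 1/3.
If it is in chest 2 (prior 1/3): chest 3 is available, opened with probability 4/5; weight (1/3)·(4/5) = 4/15.
If it is in chest 3 (prior 1/3): the guide opened chest 3, so this case is ruled out; weight (1/3)·0 = 0.
The weights sum to 3/5.
So P(the ruby in chest 2 | the guide opened chest 3) = (4/15) / (3/5) = 4/9.

4/9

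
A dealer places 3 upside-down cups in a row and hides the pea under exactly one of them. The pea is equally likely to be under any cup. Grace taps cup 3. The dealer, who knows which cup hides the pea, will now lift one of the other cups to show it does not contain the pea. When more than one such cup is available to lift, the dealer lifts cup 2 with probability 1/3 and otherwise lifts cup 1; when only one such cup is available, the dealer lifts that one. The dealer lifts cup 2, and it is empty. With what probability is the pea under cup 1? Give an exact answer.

3/4

Condition on the true location of the pea.
If it is under cup 1 (prior 1/3): only cup 2 is available, probability 1; weight (1/3)·1 = 1/3.
If it is under cup 2 (prior 1/3): the dealer opened cup 2, so this case is ruled out; weight (1/3)·0 = 0.
If it is under cup 3 (prior 1/3): cup 2 is available, opened with probability 1/3; weight (1/3)·(1/3) = 1/9.
The weights sum to 4/9.
So P(the pea under cup 1 | the dealer opened cup 2) = (1/3) / (4/9) = 3/4.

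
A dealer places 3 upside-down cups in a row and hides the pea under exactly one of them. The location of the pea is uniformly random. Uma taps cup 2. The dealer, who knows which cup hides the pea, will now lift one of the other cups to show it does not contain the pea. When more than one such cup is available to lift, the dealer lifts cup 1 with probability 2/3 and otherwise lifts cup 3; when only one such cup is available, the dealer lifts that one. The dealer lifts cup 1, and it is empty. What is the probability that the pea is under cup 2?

2/5

Apply Bayes' rule, conditioning on where the pea actually is.
If it is under cup 1 (prior 1/3): the dealer opened cup 1, so this case is ruled out; weight (1/3)·0 = 0.
If it is under cup 2 (prior 1/3): cup 1 is available, opened with probability 2/3; weight (1/3)·(2/3) = 2/9.
If it is under cup 3 (prior 1/3): only cup 1 is available, probability 1; weight (1/3)·1 = 1/3.
The weights sum to 5/9.
So P(the pea under cup 2 | the dealer opened cup 1) = (2/9) / (5/9) = 2/5.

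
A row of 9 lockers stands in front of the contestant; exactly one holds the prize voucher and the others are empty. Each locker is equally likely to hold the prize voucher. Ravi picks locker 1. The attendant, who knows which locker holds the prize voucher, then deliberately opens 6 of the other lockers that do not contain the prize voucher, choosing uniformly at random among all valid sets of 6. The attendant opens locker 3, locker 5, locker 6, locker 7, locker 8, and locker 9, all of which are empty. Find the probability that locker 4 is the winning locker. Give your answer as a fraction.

Condition on the true location of the prize voucher.
If it is in locker 1 (prior 1/9): the attendant has 28 equally likely choices, so probability 1/28; weight (1/9)·(1/28) = 1/252.
If it is in either of lockers 2 and 4 (prior 1/9 each): the attendant has 7 equally likely choices, so probability 1/7; weight (1/9)·(1/7) = 1/63 each.
If it is in any of lockers 3, 5, 6, 7, 8, and 9 (prior 1/9 each): that locker was opened and seen not to hold the prize — ruled out; weight (1/9)·0 = 0 each.
The weights sum to 1/28.
So P(the prize voucher in locker 4 | the attendant opened locker 3, locker 5, locker 6, locker 7, locker 8, and locker 9) = (1/63) / (1/28) = 4/9.

4/9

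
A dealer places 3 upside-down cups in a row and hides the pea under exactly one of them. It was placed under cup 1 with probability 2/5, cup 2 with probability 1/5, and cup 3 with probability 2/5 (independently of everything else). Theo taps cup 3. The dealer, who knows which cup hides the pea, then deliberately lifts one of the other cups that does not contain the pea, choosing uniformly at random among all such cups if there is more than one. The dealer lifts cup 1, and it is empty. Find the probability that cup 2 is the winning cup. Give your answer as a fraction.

1/2

Condition on the true location of the pea.
If it is under cup 1 (prior 2/5): the dealer opened cup 1, so this case is ruled out; weight (2/5)·0 = 0.
If it is under cup 2 (prior 1/5): the dealer has no choice, probability 1; weight (1/5)·1 = 1/5.
If it is under cup 3 (prior 2/5): the dealer has 2 equally likely choices, so probability 1/2; weight (2/5)·(1/2) = 1/5.
The weights sum to 2/5.
So P(the pea under cup 2 | the dealer opened cup 1) = (1/5) / (2/5) = 1/2.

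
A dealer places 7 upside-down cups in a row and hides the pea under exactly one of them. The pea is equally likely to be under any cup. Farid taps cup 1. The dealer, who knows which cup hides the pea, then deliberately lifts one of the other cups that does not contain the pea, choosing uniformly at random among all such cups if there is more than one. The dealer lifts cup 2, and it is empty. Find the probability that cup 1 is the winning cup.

Apply Bayes' rule, conditioning on where the pea actually is.
If it is under cup 1 (prior 1/7): the dealer has 6 equally likely choices, so probability 1/6; weight (1/7)·(1/6) = 1/42.
If it is under cup 2 (prior 1/7): the dealer opened cup 2, so this case is ruled out; weight (1/7)·0 = 0.
If it is under any of cups 3, 4, 5, 6, and 7 (prior 1/7 each): the dealer has 5 equally likely choices, so probability 1/5; weight (1/7)·(1/5) = 1/35 each.
The weights sum to 1/6.
So P(the pea under cup 1 | the dealer opened cup 2) = (1/42) / (1/6) = 1/7.

1/7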